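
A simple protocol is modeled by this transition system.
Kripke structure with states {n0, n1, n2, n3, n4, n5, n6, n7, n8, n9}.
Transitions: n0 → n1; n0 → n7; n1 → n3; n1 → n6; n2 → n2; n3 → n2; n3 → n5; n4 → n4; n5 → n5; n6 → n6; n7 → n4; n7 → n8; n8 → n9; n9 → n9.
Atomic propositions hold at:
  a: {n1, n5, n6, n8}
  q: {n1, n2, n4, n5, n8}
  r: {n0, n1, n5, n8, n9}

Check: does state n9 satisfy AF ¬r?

No

Sat(¬r) = {n2, n3, n4, n6, n7}
AF ¬r: least fixpoint, start Z0 = {n2, n3, n4, n6, n7}, add states with every successor in Z. Z1 = {n1, n2, n3, n4, n6, n7}; Z2 = {n0, n1, n2, n3, n4, n6, n7}; fixed.
Sat(AF ¬r) = {n0, n1, n2, n3, n4, n6, n7}
n9 ∉ Sat(AF ¬r) = {n0, n1, n2, n3, n4, n6, n7}, so the formula does not hold at n9.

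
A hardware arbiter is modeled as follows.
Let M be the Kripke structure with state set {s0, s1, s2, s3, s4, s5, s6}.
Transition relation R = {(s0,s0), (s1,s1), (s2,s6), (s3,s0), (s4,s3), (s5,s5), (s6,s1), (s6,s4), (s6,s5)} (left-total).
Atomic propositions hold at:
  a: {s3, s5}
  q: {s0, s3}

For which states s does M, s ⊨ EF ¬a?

Sat(¬a) = {s0, s1, s2, s4, s6}
EF ¬a: least fixpoint, start Z0 = {s0, s1, s2, s4, s6}, add states with some successor in Z. Z1 = {s0, s1, s2, s3, s4, s6}; fixed.
Sat(EF ¬a) = {s0, s1, s2, s3, s4, s6}

{s0, s1, s2, s3, s4, s6}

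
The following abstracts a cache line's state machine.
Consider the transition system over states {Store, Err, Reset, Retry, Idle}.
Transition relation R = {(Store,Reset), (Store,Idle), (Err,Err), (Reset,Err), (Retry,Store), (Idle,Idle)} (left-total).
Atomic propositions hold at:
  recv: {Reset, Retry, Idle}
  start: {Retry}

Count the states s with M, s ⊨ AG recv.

1

AG recv: greatest fixpoint, start Z0 = {Reset, Retry, Idle}, keep only states in Sat with every successor in Z. Z1 = {Idle}; fixed.
Sat(AG recv) = {Idle}
|Sat(AG recv)| = |{Idle}| = 1.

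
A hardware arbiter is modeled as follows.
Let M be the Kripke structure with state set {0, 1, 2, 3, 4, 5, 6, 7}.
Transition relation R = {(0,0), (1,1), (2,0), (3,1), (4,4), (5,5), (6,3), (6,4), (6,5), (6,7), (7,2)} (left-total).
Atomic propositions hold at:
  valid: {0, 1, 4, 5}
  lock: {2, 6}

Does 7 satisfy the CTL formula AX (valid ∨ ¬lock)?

Sat(¬lock) = {0, 1, 3, 4, 5, 7}
Sat(valid ∨ ¬lock) = {0, 1, 3, 4, 5, 7}
Sat(AX (valid ∨ ¬lock)) = {s : every successor in {0, 1, 3, 4, 5, 7}} = {0, 1, 2, 3, 4, 5, 6}
7 ∉ Sat(AX (valid ∨ ¬lock)) = {0, 1, 2, 3, 4, 5, 6}, so the formula does not hold at 7.

No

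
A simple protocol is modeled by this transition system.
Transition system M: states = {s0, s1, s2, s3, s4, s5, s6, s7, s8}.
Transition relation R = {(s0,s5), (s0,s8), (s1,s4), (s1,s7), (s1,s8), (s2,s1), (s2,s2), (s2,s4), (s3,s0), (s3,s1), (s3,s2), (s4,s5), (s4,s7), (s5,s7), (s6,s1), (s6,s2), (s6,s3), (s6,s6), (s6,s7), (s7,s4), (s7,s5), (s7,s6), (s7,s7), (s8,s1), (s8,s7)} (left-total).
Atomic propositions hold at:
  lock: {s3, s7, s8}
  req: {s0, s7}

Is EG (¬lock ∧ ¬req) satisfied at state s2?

Sat(¬lock) = {s0, s1, s2, s4, s5, s6}
Sat(¬req) = {s1, s2, s3, s4, s5, s6, s8}
Sat(¬lock ∧ ¬req) = {s1, s2, s4, s5, s6}
EG (¬lock ∧ ¬req): greatest fixpoint, start Z0 = {s1, s2, s4, s5, s6}, keep only states in Sat with some successor in Z. Z1 = {s1, s2, s4, s6}; Z2 = {s1, s2, s6}; Z3 = {s2, s6}; fixed.
Sat(EG (¬lock ∧ ¬req)) = {s2, s6}
s2 ∈ Sat(EG (¬lock ∧ ¬req)) = {s2, s6}, so the formula holds at s2.

Yes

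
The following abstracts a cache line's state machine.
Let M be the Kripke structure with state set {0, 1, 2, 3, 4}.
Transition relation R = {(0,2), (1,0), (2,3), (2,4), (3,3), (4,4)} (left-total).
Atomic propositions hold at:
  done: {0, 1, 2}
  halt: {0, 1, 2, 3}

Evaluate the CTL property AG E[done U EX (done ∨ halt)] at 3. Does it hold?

Yes

Sat(done ∨ halt) = {0, 1, 2, 3}
Sat(EX (done ∨ halt)) = {s : some successor in {0, 1, 2, 3}} = {0, 1, 2, 3}
E[done U EX (done ∨ halt)]: least fixpoint, start Z0 = Sat(EX (done ∨ halt)) = {0, 1, 2, 3}, add states in Sat(done) with some successor in Z. Already a fixed point.
Sat(E[done U EX (done ∨ halt)]) = {0, 1, 2, 3}
AG E[done U EX (done ∨ halt)]: greatest fixpoint, start Z0 = {0, 1, 2, 3}, keep only states in Sat with every successor in Z. Z1 = {0, 1, 3}; Z2 = {1, 3}; Z3 = {3}; fixed.
Sat(AG E[done U EX (done ∨ halt)]) = {3}
3 ∈ Sat(AG E[done U EX (done ∨ halt)]) = {3}, so the formula holds at 3.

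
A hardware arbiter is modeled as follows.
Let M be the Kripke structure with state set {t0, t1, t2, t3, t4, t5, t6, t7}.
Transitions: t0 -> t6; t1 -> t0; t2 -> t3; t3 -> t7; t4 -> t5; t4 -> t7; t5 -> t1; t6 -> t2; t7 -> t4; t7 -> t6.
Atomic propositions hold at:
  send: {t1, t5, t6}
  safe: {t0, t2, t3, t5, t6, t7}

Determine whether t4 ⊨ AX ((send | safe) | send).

Sat(send | safe) = {t0, t1, t2, t3, t5, t6, t7}
Sat((send | safe) | send) = {t0, t1, t2, t3, t5, t6, t7}
Sat(AX ((send | safe) | send)) = {s : every successor in {t0, t1, t2, t3, t5, t6, t7}} = {t0, t1, t2, t3, t4, t5, t6}
t4 ∈ Sat(AX ((send | safe) | send)) = {t0, t1, t2, t3, t4, t5, t6}, so the formula holds at t4.

Yes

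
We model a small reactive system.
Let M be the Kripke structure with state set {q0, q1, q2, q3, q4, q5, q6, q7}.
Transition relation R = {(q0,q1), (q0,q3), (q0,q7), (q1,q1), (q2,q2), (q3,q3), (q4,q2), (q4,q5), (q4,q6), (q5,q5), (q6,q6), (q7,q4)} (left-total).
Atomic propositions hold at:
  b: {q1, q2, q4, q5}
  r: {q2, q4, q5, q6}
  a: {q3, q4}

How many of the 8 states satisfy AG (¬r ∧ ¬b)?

1

Sat(¬r) = {q0, q1, q3, q7}
Sat(¬b) = {q0, q3, q6, q7}
Sat(¬r ∧ ¬b) = {q0, q3, q7}
AG (¬r ∧ ¬b): greatest fixpoint, start Z0 = {q0, q3, q7}, keep only states in Sat with every successor in Z. Z1 = {q3}; fixed.
Sat(AG (¬r ∧ ¬b)) = {q3}
|Sat(AG (¬r ∧ ¬b))| = |{q3}| = 1.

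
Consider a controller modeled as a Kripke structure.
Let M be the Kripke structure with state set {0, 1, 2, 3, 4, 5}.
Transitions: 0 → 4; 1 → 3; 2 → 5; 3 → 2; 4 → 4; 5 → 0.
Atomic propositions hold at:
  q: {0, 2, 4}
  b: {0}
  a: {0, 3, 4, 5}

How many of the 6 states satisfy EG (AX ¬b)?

2

Sat(¬b) = {1, 2, 3, 4, 5}
Sat(AX ¬b) = {s : every successor in {1, 2, 3, 4, 5}} = {0, 1, 2, 3, 4}
EG (AX ¬b): greatest fixpoint, start Z0 = {0, 1, 2, 3, 4}, keep only states in Sat with some successor in Z. Z1 = {0, 1, 3, 4}; Z2 = {0, 1, 4}; Z3 = {0, 4}; fixed.
Sat(EG (AX ¬b)) = {0, 4}
|Sat(EG (AX ¬b))| = |{0, 4}| = 2.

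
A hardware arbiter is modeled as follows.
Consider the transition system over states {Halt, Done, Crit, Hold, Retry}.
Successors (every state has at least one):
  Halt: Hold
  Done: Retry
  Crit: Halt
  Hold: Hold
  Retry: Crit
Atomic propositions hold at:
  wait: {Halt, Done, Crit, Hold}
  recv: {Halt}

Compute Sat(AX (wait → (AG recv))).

{Done}

AG recv: greatest fixpoint, start Z0 = {Halt}, keep only states in Sat with every successor in Z. Z1 = ∅; fixed.
Sat(AG recv) = ∅
Sat(wait → (AG recv)) = {Retry}
Sat(AX (wait → (AG recv))) = {s : every successor in {Retry}} = {Done}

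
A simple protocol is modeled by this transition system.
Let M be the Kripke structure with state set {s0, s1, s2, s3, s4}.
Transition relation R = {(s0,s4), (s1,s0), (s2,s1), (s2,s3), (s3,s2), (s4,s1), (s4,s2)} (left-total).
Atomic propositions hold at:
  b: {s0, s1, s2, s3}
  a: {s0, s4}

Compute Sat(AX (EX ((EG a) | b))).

{s0, s2, s3, s4}

EG a: greatest fixpoint, start Z0 = {s0, s4}, keep only states in Sat with some successor in Z. Z1 = {s0}; Z2 = ∅; fixed.
Sat(EG a) = ∅
Sat((EG a) | b) = {s0, s1, s2, s3}
Sat(EX ((EG a) | b)) = {s : some successor in {s0, s1, s2, s3}} = {s1, s2, s3, s4}
Sat(AX (EX ((EG a) | b))) = {s : every successor in {s1, s2, s3, s4}} = {s0, s2, s3, s4}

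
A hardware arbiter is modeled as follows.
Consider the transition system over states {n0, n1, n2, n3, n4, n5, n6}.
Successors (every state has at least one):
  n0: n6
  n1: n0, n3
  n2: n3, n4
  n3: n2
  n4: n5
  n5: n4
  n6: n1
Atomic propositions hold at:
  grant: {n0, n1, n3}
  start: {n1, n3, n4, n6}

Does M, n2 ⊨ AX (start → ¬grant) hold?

No

Sat(¬grant) = {n2, n4, n5, n6}
Sat(start → ¬grant) = {n0, n2, n4, n5, n6}
Sat(AX (start → ¬grant)) = {s : every successor in {n0, n2, n4, n5, n6}} = {n0, n3, n4, n5}
n2 ∉ Sat(AX (start → ¬grant)) = {n0, n3, n4, n5}, so the formula does not hold at n2.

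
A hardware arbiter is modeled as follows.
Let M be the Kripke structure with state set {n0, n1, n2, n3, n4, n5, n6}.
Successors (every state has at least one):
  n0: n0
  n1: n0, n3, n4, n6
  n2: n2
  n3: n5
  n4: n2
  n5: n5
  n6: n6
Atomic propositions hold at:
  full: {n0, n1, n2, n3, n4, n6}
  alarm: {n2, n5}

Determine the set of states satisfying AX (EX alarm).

Sat(EX alarm) = {s : some successor in {n2, n5}} = {n2, n3, n4, n5}
Sat(AX (EX alarm)) = {s : every successor in {n2, n3, n4, n5}} = {n2, n3, n4, n5}

{n2, n3, n4, n5}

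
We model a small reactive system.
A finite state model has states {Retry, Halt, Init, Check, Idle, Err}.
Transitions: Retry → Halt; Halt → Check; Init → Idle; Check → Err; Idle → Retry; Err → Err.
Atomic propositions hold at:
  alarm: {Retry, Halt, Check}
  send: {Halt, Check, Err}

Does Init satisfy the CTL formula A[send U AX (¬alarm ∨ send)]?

Sat(¬alarm) = {Init, Idle, Err}
Sat(¬alarm ∨ send) = {Halt, Init, Check, Idle, Err}
Sat(AX (¬alarm ∨ send)) = {s : every successor in {Halt, Init, Check, Idle, Err}} = {Retry, Halt, Init, Check, Err}
A[send U AX (¬alarm ∨ send)]: least fixpoint, start Z0 = Sat(AX (¬alarm ∨ send)) = {Retry, Halt, Init, Check, Err}, add states in Sat(send) with every successor in Z. Already a fixed point.
Sat(A[send U AX (¬alarm ∨ send)]) = {Retry, Halt, Init, Check, Err}
Init ∈ Sat(A[send U AX (¬alarm ∨ send)]) = {Retry, Halt, Init, Check, Err}, so the formula holds at Init.

Yes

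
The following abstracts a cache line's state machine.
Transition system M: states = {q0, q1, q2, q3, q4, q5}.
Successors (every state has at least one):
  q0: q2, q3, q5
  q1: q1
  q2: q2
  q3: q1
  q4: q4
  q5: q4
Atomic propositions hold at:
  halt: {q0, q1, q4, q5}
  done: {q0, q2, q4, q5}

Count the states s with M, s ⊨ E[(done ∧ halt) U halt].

4

Sat(done ∧ halt) = {q0, q4, q5}
E[(done ∧ halt) U halt]: least fixpoint, start Z0 = Sat(halt) = {q0, q1, q4, q5}, add states in Sat(done ∧ halt) with some successor in Z. Already a fixed point.
Sat(E[(done ∧ halt) U halt]) = {q0, q1, q4, q5}
|Sat(E[(done ∧ halt) U halt])| = |{q0, q1, q4, q5}| = 4.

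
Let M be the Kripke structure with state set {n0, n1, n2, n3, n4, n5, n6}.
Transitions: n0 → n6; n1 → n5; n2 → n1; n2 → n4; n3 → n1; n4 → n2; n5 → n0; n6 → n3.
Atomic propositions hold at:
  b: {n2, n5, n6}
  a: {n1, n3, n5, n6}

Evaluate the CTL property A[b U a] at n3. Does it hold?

A[b U a]: least fixpoint, start Z0 = Sat(a) = {n1, n3, n5, n6}, add states in Sat(b) with every successor in Z. Already a fixed point.
Sat(A[b U a]) = {n1, n3, n5, n6}
n3 ∈ Sat(A[b U a]) = {n1, n3, n5, n6}, so the formula holds at n3.

Yes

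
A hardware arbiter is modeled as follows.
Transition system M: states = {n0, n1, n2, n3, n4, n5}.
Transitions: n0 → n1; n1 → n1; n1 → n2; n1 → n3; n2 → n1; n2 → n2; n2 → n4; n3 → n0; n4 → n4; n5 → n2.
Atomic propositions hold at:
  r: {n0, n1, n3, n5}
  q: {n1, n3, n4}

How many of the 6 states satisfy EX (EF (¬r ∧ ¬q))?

5

Sat(¬r) = {n2, n4}
Sat(¬q) = {n0, n2, n5}
Sat(¬r ∧ ¬q) = {n2}
EF (¬r ∧ ¬q): least fixpoint, start Z0 = {n2}, add states with some successor in Z. Z1 = {n1, n2, n5}; Z2 = {n0, n1, n2, n5}; Z3 = {n0, n1, n2, n3, n5}; fixed.
Sat(EF (¬r ∧ ¬q)) = {n0, n1, n2, n3, n5}
Sat(EX (EF (¬r ∧ ¬q))) = {s : some successor in {n0, n1, n2, n3, n5}} = {n0, n1, n2, n3, n5}
|Sat(EX (EF (¬r ∧ ¬q)))| = |{n0, n1, n2, n3, n5}| = 5.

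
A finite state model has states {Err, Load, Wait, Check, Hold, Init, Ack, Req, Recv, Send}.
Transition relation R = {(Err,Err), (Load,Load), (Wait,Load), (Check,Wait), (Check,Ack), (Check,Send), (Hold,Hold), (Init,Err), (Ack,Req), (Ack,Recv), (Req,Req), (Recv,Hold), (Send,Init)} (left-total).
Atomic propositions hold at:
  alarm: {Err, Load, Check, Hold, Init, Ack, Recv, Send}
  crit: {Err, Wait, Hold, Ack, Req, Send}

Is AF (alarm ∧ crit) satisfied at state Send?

Sat(alarm ∧ crit) = {Err, Hold, Ack, Send}
AF (alarm ∧ crit): least fixpoint, start Z0 = {Err, Hold, Ack, Send}, add states with every successor in Z. Z1 = {Err, Hold, Init, Ack, Recv, Send}; fixed.
Sat(AF (alarm ∧ crit)) = {Err, Hold, Init, Ack, Recv, Send}
Send ∈ Sat(AF (alarm ∧ crit)) = {Err, Hold, Init, Ack, Recv, Send}, so the formula holds at Send.

Yes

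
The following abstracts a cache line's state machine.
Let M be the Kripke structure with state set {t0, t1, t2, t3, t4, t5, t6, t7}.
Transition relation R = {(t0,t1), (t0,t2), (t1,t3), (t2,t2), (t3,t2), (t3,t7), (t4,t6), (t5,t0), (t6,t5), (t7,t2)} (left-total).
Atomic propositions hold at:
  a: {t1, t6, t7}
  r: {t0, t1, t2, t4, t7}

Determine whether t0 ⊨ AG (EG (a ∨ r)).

Sat(a ∨ r) = {t0, t1, t2, t4, t6, t7}
EG (a ∨ r): greatest fixpoint, start Z0 = {t0, t1, t2, t4, t6, t7}, keep only states in Sat with some successor in Z. Z1 = {t0, t2, t4, t7}; Z2 = {t0, t2, t7}; fixed.
Sat(EG (a ∨ r)) = {t0, t2, t7}
AG (EG (a ∨ r)): greatest fixpoint, start Z0 = {t0, t2, t7}, keep only states in Sat with every successor in Z. Z1 = {t2, t7}; fixed.
Sat(AG (EG (a ∨ r))) = {t2, t7}
t0 ∉ Sat(AG (EG (a ∨ r))) = {t2, t7}, so the formula does not hold at t0.

No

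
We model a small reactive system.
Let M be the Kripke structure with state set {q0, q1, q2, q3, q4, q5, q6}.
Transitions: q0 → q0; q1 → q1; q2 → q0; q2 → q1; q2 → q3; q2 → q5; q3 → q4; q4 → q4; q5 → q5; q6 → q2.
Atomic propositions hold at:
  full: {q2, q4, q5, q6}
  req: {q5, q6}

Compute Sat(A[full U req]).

{q5, q6}

A[full U req]: least fixpoint, start Z0 = Sat(req) = {q5, q6}, add states in Sat(full) with every successor in Z. Already a fixed point.
Sat(A[full U req]) = {q5, q6}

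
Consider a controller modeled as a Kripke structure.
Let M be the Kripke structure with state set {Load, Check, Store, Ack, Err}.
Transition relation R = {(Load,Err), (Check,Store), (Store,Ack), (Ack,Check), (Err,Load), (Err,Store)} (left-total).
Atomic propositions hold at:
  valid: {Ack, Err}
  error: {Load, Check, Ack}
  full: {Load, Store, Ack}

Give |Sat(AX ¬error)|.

Sat(¬error) = {Store, Err}
Sat(AX ¬error) = {s : every successor in {Store, Err}} = {Load, Check}
|Sat(AX ¬error)| = |{Load, Check}| = 2.

2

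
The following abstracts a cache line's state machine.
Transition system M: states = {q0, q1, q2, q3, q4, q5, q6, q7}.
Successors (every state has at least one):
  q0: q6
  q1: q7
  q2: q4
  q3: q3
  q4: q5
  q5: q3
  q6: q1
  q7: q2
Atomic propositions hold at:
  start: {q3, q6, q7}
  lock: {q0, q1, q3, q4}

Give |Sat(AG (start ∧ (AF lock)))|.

AF lock: least fixpoint, start Z0 = {q0, q1, q3, q4}, add states with every successor in Z. Z1 = {q0, q1, q2, q3, q4, q5, q6}; Z2 = {q0, q1, q2, q3, q4, q5, q6, q7}; fixed.
Sat(AF lock) = {q0, q1, q2, q3, q4, q5, q6, q7}
Sat(start ∧ (AF lock)) = {q3, q6, q7}
AG (start ∧ (AF lock)): greatest fixpoint, start Z0 = {q3, q6, q7}, keep only states in Sat with every successor in Z. Z1 = {q3}; fixed.
Sat(AG (start ∧ (AF lock))) = {q3}
|Sat(AG (start ∧ (AF lock)))| = |{q3}| = 1.

1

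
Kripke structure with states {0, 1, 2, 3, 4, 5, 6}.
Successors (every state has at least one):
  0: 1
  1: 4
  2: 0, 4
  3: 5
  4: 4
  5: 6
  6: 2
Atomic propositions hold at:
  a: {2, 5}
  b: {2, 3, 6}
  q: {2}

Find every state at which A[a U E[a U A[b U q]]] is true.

{2, 5, 6}

A[b U q]: least fixpoint, start Z0 = Sat(q) = {2}, add states in Sat(b) with every successor in Z. Z1 = {2, 6}; fixed.
Sat(A[b U q]) = {2, 6}
E[a U A[b U q]]: least fixpoint, start Z0 = Sat(A[b U q]) = {2, 6}, add states in Sat(a) with some successor in Z. Z1 = {2, 5, 6}; fixed.
Sat(E[a U A[b U q]]) = {2, 5, 6}
A[a U E[a U A[b U q]]]: least fixpoint, start Z0 = Sat(E[a U A[b U q]]) = {2, 5, 6}, add states in Sat(a) with every successor in Z. Already a fixed point.
Sat(A[a U E[a U A[b U q]]]) = {2, 5, 6}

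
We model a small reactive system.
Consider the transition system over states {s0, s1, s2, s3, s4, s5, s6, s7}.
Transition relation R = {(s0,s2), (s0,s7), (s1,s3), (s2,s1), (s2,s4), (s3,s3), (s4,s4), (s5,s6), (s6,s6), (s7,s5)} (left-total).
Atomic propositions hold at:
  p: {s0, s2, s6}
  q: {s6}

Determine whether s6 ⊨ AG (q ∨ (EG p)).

Yes

EG p: greatest fixpoint, start Z0 = {s0, s2, s6}, keep only states in Sat with some successor in Z. Z1 = {s0, s6}; Z2 = {s6}; fixed.
Sat(EG p) = {s6}
Sat(q ∨ (EG p)) = {s6}
AG (q ∨ (EG p)): greatest fixpoint, start Z0 = {s6}, keep only states in Sat with every successor in Z. Already a fixed point.
Sat(AG (q ∨ (EG p))) = {s6}
s6 ∈ Sat(AG (q ∨ (EG p))) = {s6}, so the formula holds at s6.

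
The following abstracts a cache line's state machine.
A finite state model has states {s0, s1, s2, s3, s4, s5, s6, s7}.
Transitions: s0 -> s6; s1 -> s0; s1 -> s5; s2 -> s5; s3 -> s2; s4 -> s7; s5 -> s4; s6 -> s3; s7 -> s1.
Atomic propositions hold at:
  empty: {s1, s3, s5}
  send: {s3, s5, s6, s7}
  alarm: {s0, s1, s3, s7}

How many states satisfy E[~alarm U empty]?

5

Sat(~alarm) = {s2, s4, s5, s6}
E[~alarm U empty]: least fixpoint, start Z0 = Sat(empty) = {s1, s3, s5}, add states in Sat(~alarm) with some successor in Z. Z1 = {s1, s2, s3, s5, s6}; fixed.
Sat(E[~alarm U empty]) = {s1, s2, s3, s5, s6}
|Sat(E[~alarm U empty])| = |{s1, s2, s3, s5, s6}| = 5.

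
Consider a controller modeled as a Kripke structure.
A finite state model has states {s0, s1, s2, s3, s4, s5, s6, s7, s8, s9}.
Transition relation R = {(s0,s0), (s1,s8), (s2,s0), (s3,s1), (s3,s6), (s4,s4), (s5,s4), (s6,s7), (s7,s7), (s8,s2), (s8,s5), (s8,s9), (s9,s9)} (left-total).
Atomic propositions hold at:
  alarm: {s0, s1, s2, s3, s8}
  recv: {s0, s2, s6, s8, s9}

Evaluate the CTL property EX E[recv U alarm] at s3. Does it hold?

E[recv U alarm]: least fixpoint, start Z0 = Sat(alarm) = {s0, s1, s2, s3, s8}, add states in Sat(recv) with some successor in Z. Already a fixed point.
Sat(E[recv U alarm]) = {s0, s1, s2, s3, s8}
Sat(EX E[recv U alarm]) = {s : some successor in {s0, s1, s2, s3, s8}} = {s0, s1, s2, s3, s8}
s3 ∈ Sat(EX E[recv U alarm]) = {s0, s1, s2, s3, s8}, so the formula holds at s3.

Yes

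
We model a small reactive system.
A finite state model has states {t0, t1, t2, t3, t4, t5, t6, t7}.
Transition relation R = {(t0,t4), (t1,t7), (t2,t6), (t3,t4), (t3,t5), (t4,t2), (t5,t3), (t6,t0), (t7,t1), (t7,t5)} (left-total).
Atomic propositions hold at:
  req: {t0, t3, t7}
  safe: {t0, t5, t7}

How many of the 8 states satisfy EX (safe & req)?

2

Sat(safe & req) = {t0, t7}
Sat(EX (safe & req)) = {s : some successor in {t0, t7}} = {t1, t6}
|Sat(EX (safe & req))| = |{t1, t6}| = 2.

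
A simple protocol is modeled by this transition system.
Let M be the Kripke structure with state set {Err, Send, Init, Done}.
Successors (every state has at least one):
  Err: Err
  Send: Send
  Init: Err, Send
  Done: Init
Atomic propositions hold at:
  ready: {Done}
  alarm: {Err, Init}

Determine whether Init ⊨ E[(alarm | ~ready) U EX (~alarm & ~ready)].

Yes

Sat(~ready) = {Err, Send, Init}
Sat(alarm | ~ready) = {Err, Send, Init}
Sat(~alarm) = {Send, Done}
Sat(~alarm & ~ready) = {Send}
Sat(EX (~alarm & ~ready)) = {s : some successor in {Send}} = {Send, Init}
E[(alarm | ~ready) U EX (~alarm & ~ready)]: least fixpoint, start Z0 = Sat(EX (~alarm & ~ready)) = {Send, Init}, add states in Sat(alarm | ~ready) with some successor in Z. Already a fixed point.
Sat(E[(alarm | ~ready) U EX (~alarm & ~ready)]) = {Send, Init}
Init ∈ Sat(E[(alarm | ~ready) U EX (~alarm & ~ready)]) = {Send, Init}, so the formula holds at Init.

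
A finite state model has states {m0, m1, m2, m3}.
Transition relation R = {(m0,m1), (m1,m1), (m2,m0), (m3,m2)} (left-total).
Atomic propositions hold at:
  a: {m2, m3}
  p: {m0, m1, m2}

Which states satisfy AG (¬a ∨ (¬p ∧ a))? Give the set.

Sat(¬a) = {m0, m1}
Sat(¬p) = {m3}
Sat(¬p ∧ a) = {m3}
Sat(¬a ∨ (¬p ∧ a)) = {m0, m1, m3}
AG (¬a ∨ (¬p ∧ a)): greatest fixpoint, start Z0 = {m0, m1, m3}, keep only states in Sat with every successor in Z. Z1 = {m0, m1}; fixed.
Sat(AG (¬a ∨ (¬p ∧ a))) = {m0, m1}

{m0, m1}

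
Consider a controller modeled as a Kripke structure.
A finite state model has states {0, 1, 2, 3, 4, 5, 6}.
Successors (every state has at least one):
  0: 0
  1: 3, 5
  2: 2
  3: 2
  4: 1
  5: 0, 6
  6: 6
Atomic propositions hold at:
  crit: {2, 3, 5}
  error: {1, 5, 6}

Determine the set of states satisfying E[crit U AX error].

Sat(AX error) = {s : every successor in {1, 5, 6}} = {4, 6}
E[crit U AX error]: least fixpoint, start Z0 = Sat(AX error) = {4, 6}, add states in Sat(crit) with some successor in Z. Z1 = {4, 5, 6}; fixed.
Sat(E[crit U AX error]) = {4, 5, 6}

{4, 5, 6}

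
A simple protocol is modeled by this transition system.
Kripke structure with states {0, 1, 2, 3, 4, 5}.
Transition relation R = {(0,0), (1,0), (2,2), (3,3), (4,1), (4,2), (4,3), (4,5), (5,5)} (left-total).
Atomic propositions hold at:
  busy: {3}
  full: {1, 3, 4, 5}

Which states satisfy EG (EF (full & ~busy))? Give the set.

Sat(~busy) = {0, 1, 2, 4, 5}
Sat(full & ~busy) = {1, 4, 5}
EF (full & ~busy): least fixpoint, start Z0 = {1, 4, 5}, add states with some successor in Z. Already a fixed point.
Sat(EF (full & ~busy)) = {1, 4, 5}
EG (EF (full & ~busy)): greatest fixpoint, start Z0 = {1, 4, 5}, keep only states in Sat with some successor in Z. Z1 = {4, 5}; fixed.
Sat(EG (EF (full & ~busy))) = {4, 5}

{4, 5}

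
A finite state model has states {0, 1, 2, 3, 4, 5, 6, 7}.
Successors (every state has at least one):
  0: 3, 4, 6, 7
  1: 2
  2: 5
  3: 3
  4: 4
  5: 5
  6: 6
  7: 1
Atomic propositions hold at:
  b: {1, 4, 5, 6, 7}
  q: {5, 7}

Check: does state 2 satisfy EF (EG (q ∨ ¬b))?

Sat(¬b) = {0, 2, 3}
Sat(q ∨ ¬b) = {0, 2, 3, 5, 7}
EG (q ∨ ¬b): greatest fixpoint, start Z0 = {0, 2, 3, 5, 7}, keep only states in Sat with some successor in Z. Z1 = {0, 2, 3, 5}; fixed.
Sat(EG (q ∨ ¬b)) = {0, 2, 3, 5}
EF (EG (q ∨ ¬b)): least fixpoint, start Z0 = {0, 2, 3, 5}, add states with some successor in Z. Z1 = {0, 1, 2, 3, 5}; Z2 = {0, 1, 2, 3, 5, 7}; fixed.
Sat(EF (EG (q ∨ ¬b))) = {0, 1, 2, 3, 5, 7}
2 ∈ Sat(EF (EG (q ∨ ¬b))) = {0, 1, 2, 3, 5, 7}, so the formula holds at 2.

Yes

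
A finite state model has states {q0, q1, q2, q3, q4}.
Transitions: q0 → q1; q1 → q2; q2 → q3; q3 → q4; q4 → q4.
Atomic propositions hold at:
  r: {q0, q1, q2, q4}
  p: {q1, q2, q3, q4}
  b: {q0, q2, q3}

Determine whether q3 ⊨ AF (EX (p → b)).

Sat(p → b) = {q0, q2, q3}
Sat(EX (p → b)) = {s : some successor in {q0, q2, q3}} = {q1, q2}
AF (EX (p → b)): least fixpoint, start Z0 = {q1, q2}, add states with every successor in Z. Z1 = {q0, q1, q2}; fixed.
Sat(AF (EX (p → b))) = {q0, q1, q2}
q3 ∉ Sat(AF (EX (p → b))) = {q0, q1, q2}, so the formula does not hold at q3.

No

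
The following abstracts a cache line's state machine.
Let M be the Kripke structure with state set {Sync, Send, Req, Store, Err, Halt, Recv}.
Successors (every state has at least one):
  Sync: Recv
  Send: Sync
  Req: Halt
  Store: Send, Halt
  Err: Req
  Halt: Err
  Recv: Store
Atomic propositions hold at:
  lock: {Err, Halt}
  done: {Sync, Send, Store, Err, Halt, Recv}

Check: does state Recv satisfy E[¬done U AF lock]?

Sat(¬done) = {Req}
AF lock: least fixpoint, start Z0 = {Err, Halt}, add states with every successor in Z. Z1 = {Req, Err, Halt}; fixed.
Sat(AF lock) = {Req, Err, Halt}
E[¬done U AF lock]: least fixpoint, start Z0 = Sat(AF lock) = {Req, Err, Halt}, add states in Sat(¬done) with some successor in Z. Already a fixed point.
Sat(E[¬done U AF lock]) = {Req, Err, Halt}
Recv ∉ Sat(E[¬done U AF lock]) = {Req, Err, Halt}, so the formula does not hold at Recv.

No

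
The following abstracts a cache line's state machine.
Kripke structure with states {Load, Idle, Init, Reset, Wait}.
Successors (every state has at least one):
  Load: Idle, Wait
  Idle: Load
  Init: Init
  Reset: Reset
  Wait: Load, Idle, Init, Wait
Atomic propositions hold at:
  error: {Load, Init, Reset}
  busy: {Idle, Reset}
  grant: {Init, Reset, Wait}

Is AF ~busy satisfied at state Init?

Yes

Sat(~busy) = {Load, Init, Wait}
AF ~busy: least fixpoint, start Z0 = {Load, Init, Wait}, add states with every successor in Z. Z1 = {Load, Idle, Init, Wait}; fixed.
Sat(AF ~busy) = {Load, Idle, Init, Wait}
Init ∈ Sat(AF ~busy) = {Load, Idle, Init, Wait}, so the formula holds at Init.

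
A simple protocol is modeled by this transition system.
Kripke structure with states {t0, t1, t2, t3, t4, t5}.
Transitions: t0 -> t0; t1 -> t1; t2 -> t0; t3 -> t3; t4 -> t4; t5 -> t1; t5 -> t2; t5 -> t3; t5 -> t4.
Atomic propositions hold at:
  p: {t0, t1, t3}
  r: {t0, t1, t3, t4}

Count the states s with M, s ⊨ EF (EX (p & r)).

5

Sat(p & r) = {t0, t1, t3}
Sat(EX (p & r)) = {s : some successor in {t0, t1, t3}} = {t0, t1, t2, t3, t5}
EF (EX (p & r)): least fixpoint, start Z0 = {t0, t1, t2, t3, t5}, add states with some successor in Z. Already a fixed point.
Sat(EF (EX (p & r))) = {t0, t1, t2, t3, t5}
|Sat(EF (EX (p & r)))| = |{t0, t1, t2, t3, t5}| = 5.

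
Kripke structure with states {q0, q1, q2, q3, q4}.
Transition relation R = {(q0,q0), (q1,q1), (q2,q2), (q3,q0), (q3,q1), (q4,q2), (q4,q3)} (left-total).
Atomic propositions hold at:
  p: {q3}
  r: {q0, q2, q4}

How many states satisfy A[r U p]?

1

A[r U p]: least fixpoint, start Z0 = Sat(p) = {q3}, add states in Sat(r) with every successor in Z. Already a fixed point.
Sat(A[r U p]) = {q3}
|Sat(A[r U p])| = |{q3}| = 1.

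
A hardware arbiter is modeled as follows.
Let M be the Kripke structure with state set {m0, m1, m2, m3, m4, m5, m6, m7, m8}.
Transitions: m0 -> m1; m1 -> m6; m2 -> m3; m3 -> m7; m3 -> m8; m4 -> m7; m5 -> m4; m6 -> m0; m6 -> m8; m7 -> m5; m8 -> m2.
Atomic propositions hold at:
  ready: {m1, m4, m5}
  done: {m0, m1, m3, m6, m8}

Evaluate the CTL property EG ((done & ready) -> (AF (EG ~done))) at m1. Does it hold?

No

Sat(done & ready) = {m1}
Sat(~done) = {m2, m4, m5, m7}
EG ~done: greatest fixpoint, start Z0 = {m2, m4, m5, m7}, keep only states in Sat with some successor in Z. Z1 = {m4, m5, m7}; fixed.
Sat(EG ~done) = {m4, m5, m7}
AF (EG ~done): least fixpoint, start Z0 = {m4, m5, m7}, add states with every successor in Z. Already a fixed point.
Sat(AF (EG ~done)) = {m4, m5, m7}
Sat((done & ready) -> (AF (EG ~done))) = {m0, m2, m3, m4, m5, m6, m7, m8}
EG ((done & ready) -> (AF (EG ~done))): greatest fixpoint, start Z0 = {m0, m2, m3, m4, m5, m6, m7, m8}, keep only states in Sat with some successor in Z. Z1 = {m2, m3, m4, m5, m6, m7, m8}; fixed.
Sat(EG ((done & ready) -> (AF (EG ~done)))) = {m2, m3, m4, m5, m6, m7, m8}
m1 ∉ Sat(EG ((done & ready) -> (AF (EG ~done)))) = {m2, m3, m4, m5, m6, m7, m8}, so the formula does not hold at m1.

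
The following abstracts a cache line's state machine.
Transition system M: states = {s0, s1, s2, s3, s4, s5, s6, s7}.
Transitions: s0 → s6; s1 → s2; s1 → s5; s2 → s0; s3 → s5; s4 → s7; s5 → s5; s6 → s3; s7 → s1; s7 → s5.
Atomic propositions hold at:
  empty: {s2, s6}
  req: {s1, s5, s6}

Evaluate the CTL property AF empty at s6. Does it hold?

AF empty: least fixpoint, start Z0 = {s2, s6}, add states with every successor in Z. Z1 = {s0, s2, s6}; fixed.
Sat(AF empty) = {s0, s2, s6}
s6 ∈ Sat(AF empty) = {s0, s2, s6}, so the formula holds at s6.

Yes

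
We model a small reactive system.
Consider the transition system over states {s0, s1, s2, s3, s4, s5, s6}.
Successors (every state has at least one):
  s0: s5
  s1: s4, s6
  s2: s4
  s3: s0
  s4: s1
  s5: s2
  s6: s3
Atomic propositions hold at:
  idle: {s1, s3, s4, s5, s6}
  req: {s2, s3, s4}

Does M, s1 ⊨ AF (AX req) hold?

No

Sat(AX req) = {s : every successor in {s2, s3, s4}} = {s2, s5, s6}
AF (AX req): least fixpoint, start Z0 = {s2, s5, s6}, add states with every successor in Z. Z1 = {s0, s2, s5, s6}; Z2 = {s0, s2, s3, s5, s6}; fixed.
Sat(AF (AX req)) = {s0, s2, s3, s5, s6}
s1 ∉ Sat(AF (AX req)) = {s0, s2, s3, s5, s6}, so the formula does not hold at s1.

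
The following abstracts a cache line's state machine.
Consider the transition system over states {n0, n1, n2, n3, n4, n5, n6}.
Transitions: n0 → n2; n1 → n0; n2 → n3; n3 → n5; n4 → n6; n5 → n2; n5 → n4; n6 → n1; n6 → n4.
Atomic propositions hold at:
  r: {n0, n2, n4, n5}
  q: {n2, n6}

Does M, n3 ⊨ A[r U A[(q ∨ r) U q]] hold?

No

Sat(q ∨ r) = {n0, n2, n4, n5, n6}
A[(q ∨ r) U q]: least fixpoint, start Z0 = Sat(q) = {n2, n6}, add states in Sat(q ∨ r) with every successor in Z. Z1 = {n0, n2, n4, n6}; Z2 = {n0, n2, n4, n5, n6}; fixed.
Sat(A[(q ∨ r) U q]) = {n0, n2, n4, n5, n6}
A[r U A[(q ∨ r) U q]]: least fixpoint, start Z0 = Sat(A[(q ∨ r) U q]) = {n0, n2, n4, n5, n6}, add states in Sat(r) with every successor in Z. Already a fixed point.
Sat(A[r U A[(q ∨ r) U q]]) = {n0, n2, n4, n5, n6}
n3 ∉ Sat(A[r U A[(q ∨ r) U q]]) = {n0, n2, n4, n5, n6}, so the formula does not hold at n3.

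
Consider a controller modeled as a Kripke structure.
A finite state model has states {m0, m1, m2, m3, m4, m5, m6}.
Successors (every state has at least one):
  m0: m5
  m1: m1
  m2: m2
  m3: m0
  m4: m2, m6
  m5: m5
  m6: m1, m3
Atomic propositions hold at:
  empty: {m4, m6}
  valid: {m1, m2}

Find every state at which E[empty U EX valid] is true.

Sat(EX valid) = {s : some successor in {m1, m2}} = {m1, m2, m4, m6}
E[empty U EX valid]: least fixpoint, start Z0 = Sat(EX valid) = {m1, m2, m4, m6}, add states in Sat(empty) with some successor in Z. Already a fixed point.
Sat(E[empty U EX valid]) = {m1, m2, m4, m6}

{m1, m2, m4, m6}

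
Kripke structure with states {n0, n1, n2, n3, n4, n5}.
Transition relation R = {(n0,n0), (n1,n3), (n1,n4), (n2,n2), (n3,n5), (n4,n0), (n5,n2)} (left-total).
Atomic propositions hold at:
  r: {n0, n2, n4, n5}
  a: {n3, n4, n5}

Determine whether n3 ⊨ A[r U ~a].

Sat(~a) = {n0, n1, n2}
A[r U ~a]: least fixpoint, start Z0 = Sat(~a) = {n0, n1, n2}, add states in Sat(r) with every successor in Z. Z1 = {n0, n1, n2, n4, n5}; fixed.
Sat(A[r U ~a]) = {n0, n1, n2, n4, n5}
n3 ∉ Sat(A[r U ~a]) = {n0, n1, n2, n4, n5}, so the formula does not hold at n3.

No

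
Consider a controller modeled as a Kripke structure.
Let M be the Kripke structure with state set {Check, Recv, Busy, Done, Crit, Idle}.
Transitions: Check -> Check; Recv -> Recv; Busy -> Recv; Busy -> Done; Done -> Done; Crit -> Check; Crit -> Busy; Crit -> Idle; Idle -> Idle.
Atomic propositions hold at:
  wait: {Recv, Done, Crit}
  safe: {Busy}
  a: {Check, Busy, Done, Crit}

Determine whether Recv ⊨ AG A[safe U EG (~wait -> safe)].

Sat(~wait) = {Check, Busy, Idle}
Sat(~wait -> safe) = {Recv, Busy, Done, Crit}
EG (~wait -> safe): greatest fixpoint, start Z0 = {Recv, Busy, Done, Crit}, keep only states in Sat with some successor in Z. Already a fixed point.
Sat(EG (~wait -> safe)) = {Recv, Busy, Done, Crit}
A[safe U EG (~wait -> safe)]: least fixpoint, start Z0 = Sat(EG (~wait -> safe)) = {Recv, Busy, Done, Crit}, add states in Sat(safe) with every successor in Z. Already a fixed point.
Sat(A[safe U EG (~wait -> safe)]) = {Recv, Busy, Done, Crit}
AG A[safe U EG (~wait -> safe)]: greatest fixpoint, start Z0 = {Recv, Busy, Done, Crit}, keep only states in Sat with every successor in Z. Z1 = {Recv, Busy, Done}; fixed.
Sat(AG A[safe U EG (~wait -> safe)]) = {Recv, Busy, Done}
Recv ∈ Sat(AG A[safe U EG (~wait -> safe)]) = {Recv, Busy, Done}, so the formula holds at Recv.

Yes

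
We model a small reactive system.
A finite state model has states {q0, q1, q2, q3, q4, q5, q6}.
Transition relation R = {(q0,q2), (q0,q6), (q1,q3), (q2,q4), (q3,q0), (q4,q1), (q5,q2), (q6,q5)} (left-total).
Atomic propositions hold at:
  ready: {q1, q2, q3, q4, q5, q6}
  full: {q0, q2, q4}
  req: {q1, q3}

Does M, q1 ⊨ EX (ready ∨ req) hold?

Yes

Sat(ready ∨ req) = {q1, q2, q3, q4, q5, q6}
Sat(EX (ready ∨ req)) = {s : some successor in {q1, q2, q3, q4, q5, q6}} = {q0, q1, q2, q4, q5, q6}
q1 ∈ Sat(EX (ready ∨ req)) = {q0, q1, q2, q4, q5, q6}, so the formula holds at q1.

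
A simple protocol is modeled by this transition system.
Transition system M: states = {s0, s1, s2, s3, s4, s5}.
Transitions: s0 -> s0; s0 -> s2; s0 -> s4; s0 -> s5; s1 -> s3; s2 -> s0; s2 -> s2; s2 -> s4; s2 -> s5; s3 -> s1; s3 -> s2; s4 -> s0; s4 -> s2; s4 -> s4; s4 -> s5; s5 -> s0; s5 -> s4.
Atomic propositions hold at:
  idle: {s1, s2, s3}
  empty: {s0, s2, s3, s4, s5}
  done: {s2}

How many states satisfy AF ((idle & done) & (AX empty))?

Sat(idle & done) = {s2}
Sat(AX empty) = {s : every successor in {s0, s2, s3, s4, s5}} = {s0, s1, s2, s4, s5}
Sat((idle & done) & (AX empty)) = {s2}
AF ((idle & done) & (AX empty)): least fixpoint, start Z0 = {s2}, add states with every successor in Z. Already a fixed point.
Sat(AF ((idle & done) & (AX empty))) = {s2}
|Sat(AF ((idle & done) & (AX empty)))| = |{s2}| = 1.

1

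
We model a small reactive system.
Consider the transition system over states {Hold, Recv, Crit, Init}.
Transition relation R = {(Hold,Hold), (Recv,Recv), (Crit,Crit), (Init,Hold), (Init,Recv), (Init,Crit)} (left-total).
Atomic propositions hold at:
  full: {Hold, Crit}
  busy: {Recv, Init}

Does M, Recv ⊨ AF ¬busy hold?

No

Sat(¬busy) = {Hold, Crit}
AF ¬busy: least fixpoint, start Z0 = {Hold, Crit}, add states with every successor in Z. Already a fixed point.
Sat(AF ¬busy) = {Hold, Crit}
Recv ∉ Sat(AF ¬busy) = {Hold, Crit}, so the formula does not hold at Recv.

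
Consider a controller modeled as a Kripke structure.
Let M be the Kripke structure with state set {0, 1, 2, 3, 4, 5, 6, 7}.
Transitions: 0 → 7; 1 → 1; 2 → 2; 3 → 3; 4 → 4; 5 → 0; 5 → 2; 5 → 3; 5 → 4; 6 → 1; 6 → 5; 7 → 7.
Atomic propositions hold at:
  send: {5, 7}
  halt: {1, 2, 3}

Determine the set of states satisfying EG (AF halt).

{1, 2, 3}

AF halt: least fixpoint, start Z0 = {1, 2, 3}, add states with every successor in Z. Already a fixed point.
Sat(AF halt) = {1, 2, 3}
EG (AF halt): greatest fixpoint, start Z0 = {1, 2, 3}, keep only states in Sat with some successor in Z. Already a fixed point.
Sat(EG (AF halt)) = {1, 2, 3}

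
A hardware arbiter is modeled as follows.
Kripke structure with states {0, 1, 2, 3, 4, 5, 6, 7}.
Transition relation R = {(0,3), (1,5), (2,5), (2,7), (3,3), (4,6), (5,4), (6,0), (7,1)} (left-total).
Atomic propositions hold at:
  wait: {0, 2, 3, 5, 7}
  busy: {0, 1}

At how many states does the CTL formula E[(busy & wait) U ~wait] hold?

3

Sat(busy & wait) = {0}
Sat(~wait) = {1, 4, 6}
E[(busy & wait) U ~wait]: least fixpoint, start Z0 = Sat(~wait) = {1, 4, 6}, add states in Sat(busy & wait) with some successor in Z. Already a fixed point.
Sat(E[(busy & wait) U ~wait]) = {1, 4, 6}
|Sat(E[(busy & wait) U ~wait])| = |{1, 4, 6}| = 3.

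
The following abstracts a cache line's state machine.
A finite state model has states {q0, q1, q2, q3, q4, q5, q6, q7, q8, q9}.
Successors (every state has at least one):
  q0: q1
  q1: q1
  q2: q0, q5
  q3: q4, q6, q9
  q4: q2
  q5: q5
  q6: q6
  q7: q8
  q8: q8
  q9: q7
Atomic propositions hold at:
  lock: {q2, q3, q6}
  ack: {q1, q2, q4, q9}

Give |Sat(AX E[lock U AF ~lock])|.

Sat(~lock) = {q0, q1, q4, q5, q7, q8, q9}
AF ~lock: least fixpoint, start Z0 = {q0, q1, q4, q5, q7, q8, q9}, add states with every successor in Z. Z1 = {q0, q1, q2, q4, q5, q7, q8, q9}; fixed.
Sat(AF ~lock) = {q0, q1, q2, q4, q5, q7, q8, q9}
E[lock U AF ~lock]: least fixpoint, start Z0 = Sat(AF ~lock) = {q0, q1, q2, q4, q5, q7, q8, q9}, add states in Sat(lock) with some successor in Z. Z1 = {q0, q1, q2, q3, q4, q5, q7, q8, q9}; fixed.
Sat(E[lock U AF ~lock]) = {q0, q1, q2, q3, q4, q5, q7, q8, q9}
Sat(AX E[lock U AF ~lock]) = {s : every successor in {q0, q1, q2, q3, q4, q5, q7, q8, q9}} = {q0, q1, q2, q4, q5, q7, q8, q9}
|Sat(AX E[lock U AF ~lock])| = |{q0, q1, q2, q4, q5, q7, q8, q9}| = 8.

8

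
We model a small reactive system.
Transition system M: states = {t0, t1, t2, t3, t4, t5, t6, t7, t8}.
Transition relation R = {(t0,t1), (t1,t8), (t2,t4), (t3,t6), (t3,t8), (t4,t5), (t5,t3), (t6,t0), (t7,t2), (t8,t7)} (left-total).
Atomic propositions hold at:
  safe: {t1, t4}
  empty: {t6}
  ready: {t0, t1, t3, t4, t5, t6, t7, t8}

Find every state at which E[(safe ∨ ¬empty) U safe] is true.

Sat(¬empty) = {t0, t1, t2, t3, t4, t5, t7, t8}
Sat(safe ∨ ¬empty) = {t0, t1, t2, t3, t4, t5, t7, t8}
E[(safe ∨ ¬empty) U safe]: least fixpoint, start Z0 = Sat(safe) = {t1, t4}, add states in Sat(safe ∨ ¬empty) with some successor in Z. Z1 = {t0, t1, t2, t4}; Z2 = {t0, t1, t2, t4, t7}; Z3 = {t0, t1, t2, t4, t7, t8}; Z4 = {t0, t1, t2, t3, t4, t7, t8}; Z5 = {t0, t1, t2, t3, t4, t5, t7, t8}; fixed.
Sat(E[(safe ∨ ¬empty) U safe]) = {t0, t1, t2, t3, t4, t5, t7, t8}

{t0, t1, t2, t3, t4, t5, t7, t8}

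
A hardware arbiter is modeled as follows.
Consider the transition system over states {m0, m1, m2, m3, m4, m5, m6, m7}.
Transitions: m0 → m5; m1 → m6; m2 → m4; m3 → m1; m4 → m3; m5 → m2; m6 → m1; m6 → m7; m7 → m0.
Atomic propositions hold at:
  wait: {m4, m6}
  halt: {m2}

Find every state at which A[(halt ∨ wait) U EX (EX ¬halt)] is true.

{m1, m2, m3, m4, m5, m6, m7}

Sat(halt ∨ wait) = {m2, m4, m6}
Sat(¬halt) = {m0, m1, m3, m4, m5, m6, m7}
Sat(EX ¬halt) = {s : some successor in {m0, m1, m3, m4, m5, m6, m7}} = {m0, m1, m2, m3, m4, m6, m7}
Sat(EX (EX ¬halt)) = {s : some successor in {m0, m1, m2, m3, m4, m6, m7}} = {m1, m2, m3, m4, m5, m6, m7}
A[(halt ∨ wait) U EX (EX ¬halt)]: least fixpoint, start Z0 = Sat(EX (EX ¬halt)) = {m1, m2, m3, m4, m5, m6, m7}, add states in Sat(halt ∨ wait) with every successor in Z. Already a fixed point.
Sat(A[(halt ∨ wait) U EX (EX ¬halt)]) = {m1, m2, m3, m4, m5, m6, m7}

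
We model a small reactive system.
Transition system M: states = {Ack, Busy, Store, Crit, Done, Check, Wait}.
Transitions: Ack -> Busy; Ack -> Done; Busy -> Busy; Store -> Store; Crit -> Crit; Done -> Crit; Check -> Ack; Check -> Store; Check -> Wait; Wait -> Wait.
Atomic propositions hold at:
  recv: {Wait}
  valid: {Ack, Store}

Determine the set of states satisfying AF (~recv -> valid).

{Ack, Store, Check, Wait}

Sat(~recv) = {Ack, Busy, Store, Crit, Done, Check}
Sat(~recv -> valid) = {Ack, Store, Wait}
AF (~recv -> valid): least fixpoint, start Z0 = {Ack, Store, Wait}, add states with every successor in Z. Z1 = {Ack, Store, Check, Wait}; fixed.
Sat(AF (~recv -> valid)) = {Ack, Store, Check, Wait}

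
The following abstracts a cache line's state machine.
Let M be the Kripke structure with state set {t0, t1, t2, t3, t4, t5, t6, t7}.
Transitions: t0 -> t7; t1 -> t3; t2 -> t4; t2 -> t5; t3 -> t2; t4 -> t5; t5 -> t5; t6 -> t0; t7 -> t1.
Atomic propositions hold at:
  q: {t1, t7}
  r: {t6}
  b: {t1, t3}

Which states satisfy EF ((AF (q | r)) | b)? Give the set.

{t0, t1, t3, t6, t7}

Sat(q | r) = {t1, t6, t7}
AF (q | r): least fixpoint, start Z0 = {t1, t6, t7}, add states with every successor in Z. Z1 = {t0, t1, t6, t7}; fixed.
Sat(AF (q | r)) = {t0, t1, t6, t7}
Sat((AF (q | r)) | b) = {t0, t1, t3, t6, t7}
EF ((AF (q | r)) | b): least fixpoint, start Z0 = {t0, t1, t3, t6, t7}, add states with some successor in Z. Already a fixed point.
Sat(EF ((AF (q | r)) | b)) = {t0, t1, t3, t6, t7}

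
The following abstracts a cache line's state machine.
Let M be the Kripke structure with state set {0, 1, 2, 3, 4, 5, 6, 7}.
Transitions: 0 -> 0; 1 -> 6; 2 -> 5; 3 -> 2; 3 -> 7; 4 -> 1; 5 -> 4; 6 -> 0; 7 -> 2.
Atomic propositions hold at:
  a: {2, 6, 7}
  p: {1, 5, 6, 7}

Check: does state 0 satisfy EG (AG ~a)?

Yes

Sat(~a) = {0, 1, 3, 4, 5}
AG ~a: greatest fixpoint, start Z0 = {0, 1, 3, 4, 5}, keep only states in Sat with every successor in Z. Z1 = {0, 4, 5}; Z2 = {0, 5}; Z3 = {0}; fixed.
Sat(AG ~a) = {0}
EG (AG ~a): greatest fixpoint, start Z0 = {0}, keep only states in Sat with some successor in Z. Already a fixed point.
Sat(EG (AG ~a)) = {0}
0 ∈ Sat(EG (AG ~a)) = {0}, so the formula holds at 0.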